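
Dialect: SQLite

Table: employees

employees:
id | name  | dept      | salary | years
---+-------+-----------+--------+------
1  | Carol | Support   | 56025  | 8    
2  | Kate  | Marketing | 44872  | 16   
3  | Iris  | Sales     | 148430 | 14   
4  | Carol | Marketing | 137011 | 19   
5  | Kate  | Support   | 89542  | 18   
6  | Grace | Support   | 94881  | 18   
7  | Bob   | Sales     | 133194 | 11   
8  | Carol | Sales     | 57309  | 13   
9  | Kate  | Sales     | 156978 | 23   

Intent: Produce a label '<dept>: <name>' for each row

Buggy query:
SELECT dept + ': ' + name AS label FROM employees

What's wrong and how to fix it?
Bug: '+' is numeric addition; on text columns SQLite converts them to 0 instead of concatenating

Fix: Use the || operator for string concatenation

Corrected query:
SELECT dept || ': ' || name AS label FROM employees

Result:
label           
----------------
Support: Carol  
Marketing: Kate 
Sales: Iris     
Marketing: Carol
Support: Kate   
Support: Grace  
Sales: Bob      
Sales: Carol    
Sales: Kate     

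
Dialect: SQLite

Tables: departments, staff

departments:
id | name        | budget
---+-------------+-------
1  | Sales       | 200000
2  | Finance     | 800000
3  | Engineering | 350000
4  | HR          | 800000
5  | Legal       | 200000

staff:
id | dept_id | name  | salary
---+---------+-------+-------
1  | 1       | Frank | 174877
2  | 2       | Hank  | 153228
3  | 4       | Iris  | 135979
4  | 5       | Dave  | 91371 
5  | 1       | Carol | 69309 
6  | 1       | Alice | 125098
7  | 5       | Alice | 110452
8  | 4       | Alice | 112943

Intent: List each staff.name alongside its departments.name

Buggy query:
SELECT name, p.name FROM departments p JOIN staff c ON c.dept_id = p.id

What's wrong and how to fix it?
Bug: Both tables have a 'name' column; the unqualified reference is ambiguous

Fix: Qualify the column with its table alias (c.name)

Corrected query:
SELECT c.name, p.name FROM departments p JOIN staff c ON c.dept_id = p.id

Result:
name  | name   
------+--------
Frank | Sales  
Hank  | Finance
Iris  | HR     
Dave  | Legal  
Carol | Sales  
Alice | Sales  
Alice | Legal  
Alice | HR     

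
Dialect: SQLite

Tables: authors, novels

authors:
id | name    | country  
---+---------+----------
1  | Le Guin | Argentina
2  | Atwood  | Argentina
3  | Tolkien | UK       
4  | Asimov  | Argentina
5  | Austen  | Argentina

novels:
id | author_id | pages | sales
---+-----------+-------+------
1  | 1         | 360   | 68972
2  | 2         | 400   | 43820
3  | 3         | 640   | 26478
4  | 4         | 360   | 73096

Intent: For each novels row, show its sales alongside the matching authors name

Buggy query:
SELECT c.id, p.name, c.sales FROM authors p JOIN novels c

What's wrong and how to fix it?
Bug: Missing join condition: each novels row is matched to all authors rows instead of just its own

Fix: Specify the join condition linking the foreign key to the parent id

Corrected query:
SELECT c.id, p.name, c.sales FROM authors p JOIN novels c ON c.author_id = p.id

Result:
id | name    | sales
---+---------+------
1  | Le Guin | 68972
2  | Atwood  | 43820
3  | Tolkien | 26478
4  | Asimov  | 73096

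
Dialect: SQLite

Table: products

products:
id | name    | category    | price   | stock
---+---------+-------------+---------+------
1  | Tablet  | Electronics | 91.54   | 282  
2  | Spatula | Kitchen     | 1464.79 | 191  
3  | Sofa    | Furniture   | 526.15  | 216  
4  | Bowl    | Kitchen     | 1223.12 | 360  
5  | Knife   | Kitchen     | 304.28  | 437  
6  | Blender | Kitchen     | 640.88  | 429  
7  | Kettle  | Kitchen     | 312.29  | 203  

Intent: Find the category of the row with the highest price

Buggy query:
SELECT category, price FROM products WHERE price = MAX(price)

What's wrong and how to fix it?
Bug: WHERE is evaluated per row; an aggregate over the whole table isn't defined there

Fix: Wrap MAX in a scalar subquery so WHERE compares against a single value

Corrected query:
SELECT category, price FROM products WHERE price = (SELECT MAX(price) FROM products)

Result:
category | price  
---------+--------
Kitchen  | 1464.79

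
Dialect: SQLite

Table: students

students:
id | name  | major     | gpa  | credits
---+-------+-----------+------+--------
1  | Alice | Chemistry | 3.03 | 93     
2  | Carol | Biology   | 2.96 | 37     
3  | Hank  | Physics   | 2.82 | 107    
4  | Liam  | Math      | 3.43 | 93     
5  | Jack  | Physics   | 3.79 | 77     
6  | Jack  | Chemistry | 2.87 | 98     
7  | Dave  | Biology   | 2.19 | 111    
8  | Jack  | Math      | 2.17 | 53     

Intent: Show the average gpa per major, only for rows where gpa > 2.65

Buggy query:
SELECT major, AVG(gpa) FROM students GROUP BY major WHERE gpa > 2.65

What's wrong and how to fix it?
Bug: WHERE cannot follow GROUP BY

Fix: Move the WHERE clause before GROUP BY

Corrected query:
SELECT major, AVG(gpa) FROM students WHERE gpa > 2.65 GROUP BY major

Result:
major     | AVG(gpa)
----------+---------
Biology   | 2.96    
Chemistry | 2.95    
Math      | 3.43    
Physics   | 3.305   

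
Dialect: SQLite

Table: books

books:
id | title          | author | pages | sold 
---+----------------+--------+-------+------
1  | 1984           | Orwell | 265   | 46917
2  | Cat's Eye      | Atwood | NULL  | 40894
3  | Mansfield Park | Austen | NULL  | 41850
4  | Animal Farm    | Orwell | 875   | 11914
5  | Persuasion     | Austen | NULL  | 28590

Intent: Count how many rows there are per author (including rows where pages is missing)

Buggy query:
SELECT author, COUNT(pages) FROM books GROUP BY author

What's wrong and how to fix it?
Bug: COUNT(pages) skips NULLs, so groups with missing pages are undercounted

Fix: Replace COUNT(pages) with COUNT(*)

Corrected query:
SELECT author, COUNT(*) FROM books GROUP BY author

Result:
author | COUNT(*)
-------+---------
Atwood | 1       
Austen | 2       
Orwell | 2       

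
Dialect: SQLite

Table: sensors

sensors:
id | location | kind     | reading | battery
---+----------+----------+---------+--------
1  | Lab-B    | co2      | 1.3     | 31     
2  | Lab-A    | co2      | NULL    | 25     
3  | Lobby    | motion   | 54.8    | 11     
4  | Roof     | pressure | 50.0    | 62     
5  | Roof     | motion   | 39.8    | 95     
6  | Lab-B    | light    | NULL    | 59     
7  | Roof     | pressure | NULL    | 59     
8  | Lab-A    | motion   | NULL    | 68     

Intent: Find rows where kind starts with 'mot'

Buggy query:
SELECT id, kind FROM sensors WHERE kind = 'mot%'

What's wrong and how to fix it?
Bug: '=' compares the literal string including the % character; pattern matching needs LIKE

Fix: Replace '=' with LIKE so 'mot%' is treated as a pattern

Corrected query:
SELECT id, kind FROM sensors WHERE kind LIKE 'mot%'

Result:
id | kind  
---+-------
3  | motion
5  | motion
8  | motion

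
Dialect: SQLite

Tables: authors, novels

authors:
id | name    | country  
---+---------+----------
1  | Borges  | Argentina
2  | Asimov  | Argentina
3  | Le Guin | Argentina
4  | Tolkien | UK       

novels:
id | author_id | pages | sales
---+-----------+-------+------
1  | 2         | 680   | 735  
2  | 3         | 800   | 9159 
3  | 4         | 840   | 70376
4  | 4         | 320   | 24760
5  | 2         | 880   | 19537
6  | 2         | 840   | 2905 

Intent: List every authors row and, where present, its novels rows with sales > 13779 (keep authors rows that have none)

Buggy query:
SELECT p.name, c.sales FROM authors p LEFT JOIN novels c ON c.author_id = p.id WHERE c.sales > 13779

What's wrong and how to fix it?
Bug: A WHERE condition on the right-hand table after LEFT JOIN drops unmatched parents

Fix: Put 'c.sales > 13779' in the JOIN's ON clause instead of WHERE

Corrected query:
SELECT p.name, c.sales FROM authors p LEFT JOIN novels c ON c.author_id = p.id AND c.sales > 13779

Result:
name    | sales
--------+------
Borges  | NULL 
Asimov  | 19537
Le Guin | NULL 
Tolkien | 24760
Tolkien | 70376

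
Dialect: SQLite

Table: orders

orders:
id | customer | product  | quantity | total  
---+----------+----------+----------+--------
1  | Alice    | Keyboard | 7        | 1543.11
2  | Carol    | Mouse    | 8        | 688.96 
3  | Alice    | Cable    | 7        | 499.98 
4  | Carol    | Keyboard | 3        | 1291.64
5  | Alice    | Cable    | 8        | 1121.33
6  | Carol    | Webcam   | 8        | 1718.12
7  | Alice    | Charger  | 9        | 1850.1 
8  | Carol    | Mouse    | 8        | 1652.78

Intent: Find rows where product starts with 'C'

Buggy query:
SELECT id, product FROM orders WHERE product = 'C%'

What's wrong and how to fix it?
Bug: '=' compares the literal string including the % character; pattern matching needs LIKE

Fix: Replace '=' with LIKE so 'C%' is treated as a pattern

Corrected query:
SELECT id, product FROM orders WHERE product LIKE 'C%'

Result:
id | product
---+--------
3  | Cable  
5  | Cable  
7  | Charger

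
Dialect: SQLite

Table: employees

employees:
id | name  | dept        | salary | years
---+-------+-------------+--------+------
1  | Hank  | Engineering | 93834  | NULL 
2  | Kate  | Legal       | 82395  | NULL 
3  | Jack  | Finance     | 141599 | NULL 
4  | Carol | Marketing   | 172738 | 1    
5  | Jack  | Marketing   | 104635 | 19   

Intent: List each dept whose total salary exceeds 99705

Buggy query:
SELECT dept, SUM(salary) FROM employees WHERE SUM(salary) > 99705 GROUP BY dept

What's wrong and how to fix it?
Bug: SUM(salary) is an aggregate, but WHERE filters rows before aggregation

Fix: Use HAVING (which filters groups after aggregation) instead of WHERE

Corrected query:
SELECT dept, SUM(salary) FROM employees GROUP BY dept HAVING SUM(salary) > 99705

Result:
dept      | SUM(salary)
----------+------------
Finance   | 141599     
Marketing | 277373     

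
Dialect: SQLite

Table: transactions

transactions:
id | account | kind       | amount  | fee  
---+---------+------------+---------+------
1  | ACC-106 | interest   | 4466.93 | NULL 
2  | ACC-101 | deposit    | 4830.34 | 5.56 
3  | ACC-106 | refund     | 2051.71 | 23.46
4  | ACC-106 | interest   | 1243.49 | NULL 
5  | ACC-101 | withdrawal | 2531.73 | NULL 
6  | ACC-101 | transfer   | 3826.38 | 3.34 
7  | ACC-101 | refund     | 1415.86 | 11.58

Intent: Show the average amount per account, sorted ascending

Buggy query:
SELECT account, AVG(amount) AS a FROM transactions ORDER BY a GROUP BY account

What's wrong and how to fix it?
Bug: GROUP BY must precede ORDER BY

Fix: Reorder: SELECT … FROM … GROUP BY … ORDER BY …

Corrected query:
SELECT account, AVG(amount) AS a FROM transactions GROUP BY account ORDER BY a

Result:
account | a          
--------+------------
ACC-106 | 2587.376667
ACC-101 | 3151.0775  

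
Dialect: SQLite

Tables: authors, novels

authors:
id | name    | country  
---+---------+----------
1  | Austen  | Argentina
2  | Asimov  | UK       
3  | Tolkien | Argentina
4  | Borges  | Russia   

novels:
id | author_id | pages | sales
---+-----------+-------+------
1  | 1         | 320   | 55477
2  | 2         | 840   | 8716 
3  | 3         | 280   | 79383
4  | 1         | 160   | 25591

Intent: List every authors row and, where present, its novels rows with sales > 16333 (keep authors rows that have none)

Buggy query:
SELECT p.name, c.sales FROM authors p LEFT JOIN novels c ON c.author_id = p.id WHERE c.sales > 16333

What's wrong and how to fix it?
Bug: A WHERE condition on the right-hand table after LEFT JOIN drops unmatched parents

Fix: Put 'c.sales > 16333' in the JOIN's ON clause instead of WHERE

Corrected query:
SELECT p.name, c.sales FROM authors p LEFT JOIN novels c ON c.author_id = p.id AND c.sales > 16333

Result:
name    | sales
--------+------
Austen  | 25591
Austen  | 55477
Asimov  | NULL 
Tolkien | 79383
Borges  | NULL 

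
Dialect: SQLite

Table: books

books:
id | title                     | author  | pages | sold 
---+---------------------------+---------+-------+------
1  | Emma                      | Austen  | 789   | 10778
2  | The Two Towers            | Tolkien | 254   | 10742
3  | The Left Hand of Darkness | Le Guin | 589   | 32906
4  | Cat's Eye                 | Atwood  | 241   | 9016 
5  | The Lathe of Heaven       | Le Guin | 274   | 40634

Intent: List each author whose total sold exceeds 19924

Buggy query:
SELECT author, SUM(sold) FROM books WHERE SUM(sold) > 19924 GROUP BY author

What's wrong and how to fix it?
Bug: Aggregate functions cannot appear in a WHERE clause

Fix: Use HAVING (which filters groups after aggregation) instead of WHERE

Corrected query:
SELECT author, SUM(sold) FROM books GROUP BY author HAVING SUM(sold) > 19924

Result:
author  | SUM(sold)
--------+----------
Le Guin | 73540    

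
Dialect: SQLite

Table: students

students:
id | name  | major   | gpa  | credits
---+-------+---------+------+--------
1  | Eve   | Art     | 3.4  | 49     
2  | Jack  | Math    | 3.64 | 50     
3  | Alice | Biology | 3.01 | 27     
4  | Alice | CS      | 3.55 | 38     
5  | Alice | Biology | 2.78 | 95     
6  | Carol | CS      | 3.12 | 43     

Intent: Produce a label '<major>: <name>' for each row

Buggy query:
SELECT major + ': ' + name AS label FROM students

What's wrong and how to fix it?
Bug: '+' is numeric addition; on text columns SQLite converts them to 0 instead of concatenating

Fix: Replace + with || to concatenate text

Corrected query:
SELECT major || ': ' || name AS label FROM students

Result:
label         
--------------
Art: Eve      
Math: Jack    
Biology: Alice
CS: Alice     
Biology: Alice
CS: Carol     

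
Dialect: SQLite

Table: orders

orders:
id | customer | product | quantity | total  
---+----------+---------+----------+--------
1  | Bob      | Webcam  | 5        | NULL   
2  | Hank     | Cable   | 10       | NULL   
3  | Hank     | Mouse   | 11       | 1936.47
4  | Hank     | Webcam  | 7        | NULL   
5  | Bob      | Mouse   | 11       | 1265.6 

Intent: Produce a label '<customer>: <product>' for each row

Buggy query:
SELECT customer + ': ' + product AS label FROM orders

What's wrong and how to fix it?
Bug: SQLite uses || for string concatenation; + coerces text to numbers (yielding 0)

Fix: Replace + with || to concatenate text

Corrected query:
SELECT customer || ': ' || product AS label FROM orders

Result:
label       
------------
Bob: Webcam 
Hank: Cable 
Hank: Mouse 
Hank: Webcam
Bob: Mouse  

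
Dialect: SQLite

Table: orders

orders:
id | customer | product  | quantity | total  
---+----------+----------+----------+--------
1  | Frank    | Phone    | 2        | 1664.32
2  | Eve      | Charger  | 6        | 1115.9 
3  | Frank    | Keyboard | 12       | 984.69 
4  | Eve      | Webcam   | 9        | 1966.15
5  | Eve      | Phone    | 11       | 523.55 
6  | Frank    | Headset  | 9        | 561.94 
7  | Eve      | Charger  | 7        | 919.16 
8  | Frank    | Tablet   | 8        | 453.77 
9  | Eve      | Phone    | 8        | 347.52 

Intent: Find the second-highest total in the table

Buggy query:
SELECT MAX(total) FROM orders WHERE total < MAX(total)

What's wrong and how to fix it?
Bug: The inner MAX is an aggregate inside WHERE, which is not allowed

Fix: Compute the overall MAX in a subquery, then take MAX of rows below it

Corrected query:
SELECT MAX(total) FROM orders WHERE total < (SELECT MAX(total) FROM orders)

Result:
MAX(total)
----------
1664.32   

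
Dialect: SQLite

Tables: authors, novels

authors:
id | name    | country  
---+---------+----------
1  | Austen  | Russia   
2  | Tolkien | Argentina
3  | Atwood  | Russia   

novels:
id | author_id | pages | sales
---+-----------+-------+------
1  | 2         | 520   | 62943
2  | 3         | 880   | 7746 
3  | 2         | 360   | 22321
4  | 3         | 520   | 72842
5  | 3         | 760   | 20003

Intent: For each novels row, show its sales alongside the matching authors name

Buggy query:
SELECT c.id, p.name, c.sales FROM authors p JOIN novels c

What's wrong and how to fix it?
Bug: JOIN with no ON clause produces a cartesian product; every novels row pairs with every authors row

Fix: Specify the join condition linking the foreign key to the parent id

Corrected query:
SELECT c.id, p.name, c.sales FROM authors p JOIN novels c ON c.author_id = p.id

Result:
id | name    | sales
---+---------+------
1  | Tolkien | 62943
2  | Atwood  | 7746 
3  | Tolkien | 22321
4  | Atwood  | 72842
5  | Atwood  | 20003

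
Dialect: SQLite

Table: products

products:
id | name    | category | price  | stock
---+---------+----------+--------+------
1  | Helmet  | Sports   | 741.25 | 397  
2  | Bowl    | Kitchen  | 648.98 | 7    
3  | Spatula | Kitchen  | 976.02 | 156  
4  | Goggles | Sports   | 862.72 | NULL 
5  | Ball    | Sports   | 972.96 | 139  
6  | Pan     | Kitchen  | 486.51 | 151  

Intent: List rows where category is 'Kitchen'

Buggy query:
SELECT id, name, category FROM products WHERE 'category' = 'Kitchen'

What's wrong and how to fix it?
Bug: 'category' in single quotes is a string literal, not the column; the comparison is literal-vs-literal and never true

Fix: Remove the quotes around the column name (or use double quotes for an identifier)

Corrected query:
SELECT id, name, category FROM products WHERE category = 'Kitchen'

Result:
id | name    | category
---+---------+---------
2  | Bowl    | Kitchen 
3  | Spatula | Kitchen 
6  | Pan     | Kitchen 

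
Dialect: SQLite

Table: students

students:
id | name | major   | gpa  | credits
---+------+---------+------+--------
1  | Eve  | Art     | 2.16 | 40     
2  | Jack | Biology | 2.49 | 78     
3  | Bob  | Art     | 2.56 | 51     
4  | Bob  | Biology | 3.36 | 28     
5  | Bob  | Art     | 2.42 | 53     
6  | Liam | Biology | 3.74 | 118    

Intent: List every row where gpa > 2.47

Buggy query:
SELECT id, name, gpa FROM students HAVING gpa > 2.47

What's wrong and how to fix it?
Bug: This is a non-aggregate query (no GROUP BY, no aggregates), so in SQLite the HAVING clause is invalid here; a row-level condition belongs in WHERE

Fix: Replace HAVING with WHERE since the condition applies to individual rows

Corrected query:
SELECT id, name, gpa FROM students WHERE gpa > 2.47

Result:
id | name | gpa 
---+------+-----
2  | Jack | 2.49
3  | Bob  | 2.56
4  | Bob  | 3.36
6  | Liam | 3.74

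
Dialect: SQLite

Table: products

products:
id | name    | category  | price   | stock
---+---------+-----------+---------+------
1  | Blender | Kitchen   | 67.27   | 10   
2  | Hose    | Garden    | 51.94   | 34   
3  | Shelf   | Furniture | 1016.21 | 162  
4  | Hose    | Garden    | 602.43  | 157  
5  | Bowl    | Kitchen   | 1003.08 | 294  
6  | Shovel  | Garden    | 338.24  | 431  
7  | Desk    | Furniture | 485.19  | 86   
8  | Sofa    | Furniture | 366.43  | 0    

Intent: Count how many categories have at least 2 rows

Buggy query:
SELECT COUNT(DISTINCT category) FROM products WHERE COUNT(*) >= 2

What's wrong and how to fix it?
Bug: COUNT(*) cannot appear in WHERE; the per-group count doesn't exist yet

Fix: Group first with HAVING COUNT(*) >= 2, then COUNT the resulting groups

Corrected query:
SELECT COUNT(*) FROM (SELECT category FROM products GROUP BY category HAVING COUNT(*) >= 2)

Result:
COUNT(*)
--------
3       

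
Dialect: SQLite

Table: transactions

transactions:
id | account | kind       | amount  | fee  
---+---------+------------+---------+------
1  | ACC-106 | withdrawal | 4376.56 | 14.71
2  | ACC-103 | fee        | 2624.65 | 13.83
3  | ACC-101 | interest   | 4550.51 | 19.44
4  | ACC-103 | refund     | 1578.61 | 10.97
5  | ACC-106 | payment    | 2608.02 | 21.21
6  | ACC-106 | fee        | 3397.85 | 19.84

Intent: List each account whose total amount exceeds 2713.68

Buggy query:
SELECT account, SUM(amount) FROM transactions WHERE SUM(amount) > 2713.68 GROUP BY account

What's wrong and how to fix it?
Bug: WHERE runs before GROUP BY, so aggregates aren't available there

Fix: Use HAVING (which filters groups after aggregation) instead of WHERE

Corrected query:
SELECT account, SUM(amount) FROM transactions GROUP BY account HAVING SUM(amount) > 2713.68

Result:
account | SUM(amount)
--------+------------
ACC-101 | 4550.51    
ACC-103 | 4203.26    
ACC-106 | 10382.43   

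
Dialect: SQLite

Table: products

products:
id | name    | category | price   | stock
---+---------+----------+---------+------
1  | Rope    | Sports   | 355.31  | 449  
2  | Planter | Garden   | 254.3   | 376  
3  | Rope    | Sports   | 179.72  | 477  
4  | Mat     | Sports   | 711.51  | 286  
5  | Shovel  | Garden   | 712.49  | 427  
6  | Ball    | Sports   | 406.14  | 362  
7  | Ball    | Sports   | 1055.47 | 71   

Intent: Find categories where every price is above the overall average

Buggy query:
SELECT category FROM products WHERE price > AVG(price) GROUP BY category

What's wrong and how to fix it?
Bug: AVG() is an aggregate; it can't sit directly in WHERE

Fix: Compute the overall average in a scalar subquery and compare each group's MIN against it in HAVING

Corrected query:
SELECT category FROM products GROUP BY category HAVING MIN(price) > (SELECT AVG(price) FROM products)

Result:
(no rows)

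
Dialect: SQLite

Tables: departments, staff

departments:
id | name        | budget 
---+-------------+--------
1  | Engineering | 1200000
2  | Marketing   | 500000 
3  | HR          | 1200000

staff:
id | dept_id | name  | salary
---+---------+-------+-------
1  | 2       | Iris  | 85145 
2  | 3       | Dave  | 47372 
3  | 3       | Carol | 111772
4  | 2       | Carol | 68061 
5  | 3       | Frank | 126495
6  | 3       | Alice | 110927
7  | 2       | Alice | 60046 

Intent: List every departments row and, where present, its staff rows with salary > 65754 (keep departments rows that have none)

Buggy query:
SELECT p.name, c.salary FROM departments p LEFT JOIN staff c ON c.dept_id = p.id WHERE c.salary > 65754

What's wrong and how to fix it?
Bug: A WHERE condition on the right-hand table after LEFT JOIN drops unmatched parents

Fix: Put 'c.salary > 65754' in the JOIN's ON clause instead of WHERE

Corrected query:
SELECT p.name, c.salary FROM departments p LEFT JOIN staff c ON c.dept_id = p.id AND c.salary > 65754

Result:
name        | salary
------------+-------
Engineering | NULL  
Marketing   | 68061 
Marketing   | 85145 
HR          | 110927
HR          | 111772
HR          | 126495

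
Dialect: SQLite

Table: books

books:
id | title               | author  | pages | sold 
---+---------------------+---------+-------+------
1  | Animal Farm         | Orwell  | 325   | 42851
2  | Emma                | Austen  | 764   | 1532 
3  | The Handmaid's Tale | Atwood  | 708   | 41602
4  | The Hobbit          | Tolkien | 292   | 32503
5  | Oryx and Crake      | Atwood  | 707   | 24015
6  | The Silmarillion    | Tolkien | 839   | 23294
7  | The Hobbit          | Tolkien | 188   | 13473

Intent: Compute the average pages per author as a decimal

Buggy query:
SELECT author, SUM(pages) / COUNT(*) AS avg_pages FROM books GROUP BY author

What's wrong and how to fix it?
Bug: Both operands are integers, so '/' performs integer division and truncates

Fix: Cast one side to REAL so the division keeps the fractional part

Corrected query:
SELECT author, SUM(pages) * 1.0 / COUNT(*) AS avg_pages FROM books GROUP BY author

Result:
author  | avg_pages 
--------+-----------
Atwood  | 707.5     
Austen  | 764       
Orwell  | 325       
Tolkien | 439.666667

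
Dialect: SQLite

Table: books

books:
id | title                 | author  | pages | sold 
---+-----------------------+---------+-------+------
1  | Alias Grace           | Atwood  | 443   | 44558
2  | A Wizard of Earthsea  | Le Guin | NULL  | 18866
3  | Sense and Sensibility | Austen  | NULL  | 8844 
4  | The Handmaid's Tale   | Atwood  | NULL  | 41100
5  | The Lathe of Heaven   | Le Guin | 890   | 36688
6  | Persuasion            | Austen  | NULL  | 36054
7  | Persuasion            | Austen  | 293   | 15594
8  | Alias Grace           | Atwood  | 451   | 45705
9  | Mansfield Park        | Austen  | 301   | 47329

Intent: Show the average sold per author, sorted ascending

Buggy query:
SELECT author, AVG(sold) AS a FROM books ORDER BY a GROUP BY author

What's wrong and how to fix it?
Bug: ORDER BY appears before GROUP BY; SQL clause order requires GROUP BY first

Fix: Move ORDER BY to the end, after GROUP BY

Corrected query:
SELECT author, AVG(sold) AS a FROM books GROUP BY author ORDER BY a

Result:
author  | a           
--------+-------------
Austen  | 26955.25    
Le Guin | 27777       
Atwood  | 43787.666667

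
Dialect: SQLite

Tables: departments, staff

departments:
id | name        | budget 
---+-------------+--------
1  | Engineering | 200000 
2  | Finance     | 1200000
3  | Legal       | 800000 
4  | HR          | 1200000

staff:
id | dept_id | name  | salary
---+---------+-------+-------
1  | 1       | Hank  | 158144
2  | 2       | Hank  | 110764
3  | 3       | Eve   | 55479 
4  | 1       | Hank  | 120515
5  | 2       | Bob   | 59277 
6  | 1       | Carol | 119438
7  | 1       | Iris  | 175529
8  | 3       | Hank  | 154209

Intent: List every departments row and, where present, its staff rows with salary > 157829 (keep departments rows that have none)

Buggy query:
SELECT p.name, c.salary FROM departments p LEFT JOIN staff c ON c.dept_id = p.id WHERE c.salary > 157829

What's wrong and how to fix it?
Bug: A WHERE condition on the right-hand table after LEFT JOIN drops unmatched parents

Fix: Move the right-table condition into the ON clause so unmatched parents are kept

Corrected query:
SELECT p.name, c.salary FROM departments p LEFT JOIN staff c ON c.dept_id = p.id AND c.salary > 157829

Result:
name        | salary
------------+-------
Engineering | 158144
Engineering | 175529
Finance     | NULL  
Legal       | NULL  
HR          | NULL  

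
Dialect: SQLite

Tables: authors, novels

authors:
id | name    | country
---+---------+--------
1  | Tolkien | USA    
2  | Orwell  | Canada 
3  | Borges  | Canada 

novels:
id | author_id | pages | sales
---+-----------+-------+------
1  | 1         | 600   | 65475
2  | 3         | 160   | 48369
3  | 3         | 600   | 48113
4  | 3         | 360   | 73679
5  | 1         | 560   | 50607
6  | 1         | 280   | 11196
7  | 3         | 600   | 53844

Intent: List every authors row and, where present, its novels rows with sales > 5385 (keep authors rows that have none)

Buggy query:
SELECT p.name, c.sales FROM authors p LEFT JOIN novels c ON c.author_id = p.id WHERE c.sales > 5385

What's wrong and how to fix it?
Bug: Filtering c.sales in WHERE discards the NULL rows produced by LEFT JOIN, turning it into an inner join

Fix: Move the right-table condition into the ON clause so unmatched parents are kept

Corrected query:
SELECT p.name, c.sales FROM authors p LEFT JOIN novels c ON c.author_id = p.id AND c.sales > 5385

Result:
name    | sales
--------+------
Tolkien | 11196
Tolkien | 50607
Tolkien | 65475
Orwell  | NULL 
Borges  | 48113
Borges  | 48369
Borges  | 53844
Borges  | 73679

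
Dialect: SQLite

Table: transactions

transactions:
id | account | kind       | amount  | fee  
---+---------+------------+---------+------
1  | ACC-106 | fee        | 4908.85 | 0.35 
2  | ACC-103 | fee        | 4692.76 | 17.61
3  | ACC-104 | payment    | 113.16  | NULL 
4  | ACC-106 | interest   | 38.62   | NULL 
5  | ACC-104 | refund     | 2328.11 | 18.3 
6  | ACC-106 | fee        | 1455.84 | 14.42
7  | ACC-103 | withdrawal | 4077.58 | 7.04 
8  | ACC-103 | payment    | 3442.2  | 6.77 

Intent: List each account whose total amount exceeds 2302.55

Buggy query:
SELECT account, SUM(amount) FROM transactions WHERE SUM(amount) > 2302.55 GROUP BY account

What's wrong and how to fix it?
Bug: Aggregate functions cannot appear in a WHERE clause

Fix: Move the aggregate condition to a HAVING clause

Corrected query:
SELECT account, SUM(amount) FROM transactions GROUP BY account HAVING SUM(amount) > 2302.55

Result:
account | SUM(amount)
--------+------------
ACC-103 | 12212.54   
ACC-104 | 2441.27    
ACC-106 | 6403.31    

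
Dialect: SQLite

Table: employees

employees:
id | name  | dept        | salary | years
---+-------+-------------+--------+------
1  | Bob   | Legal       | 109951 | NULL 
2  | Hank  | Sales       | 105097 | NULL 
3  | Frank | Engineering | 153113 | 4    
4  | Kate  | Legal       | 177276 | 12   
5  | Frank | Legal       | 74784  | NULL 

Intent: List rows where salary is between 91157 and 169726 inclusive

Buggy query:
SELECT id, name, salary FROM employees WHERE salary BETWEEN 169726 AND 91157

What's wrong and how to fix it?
Bug: The bounds are reversed; BETWEEN a AND b requires a <= b to match anything

Fix: Write BETWEEN 91157 AND 169726

Corrected query:
SELECT id, name, salary FROM employees WHERE salary BETWEEN 91157 AND 169726

Result:
id | name  | salary
---+-------+-------
1  | Bob   | 109951
2  | Hank  | 105097
3  | Frank | 153113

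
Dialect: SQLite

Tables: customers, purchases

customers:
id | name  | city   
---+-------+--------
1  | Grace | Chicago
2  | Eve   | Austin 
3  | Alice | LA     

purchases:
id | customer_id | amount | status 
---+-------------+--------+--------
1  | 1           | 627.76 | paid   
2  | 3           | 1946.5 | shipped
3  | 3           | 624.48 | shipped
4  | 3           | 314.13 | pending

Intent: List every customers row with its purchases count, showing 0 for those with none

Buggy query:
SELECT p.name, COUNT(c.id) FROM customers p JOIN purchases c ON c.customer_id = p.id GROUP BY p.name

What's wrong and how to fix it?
Bug: INNER JOIN drops customers rows that have no matching purchases rows

Fix: Switch to LEFT JOIN to retain unmatched parent rows

Corrected query:
SELECT p.name, COUNT(c.id) FROM customers p LEFT JOIN purchases c ON c.customer_id = p.id GROUP BY p.name

Result:
name  | COUNT(c.id)
------+------------
Alice | 3          
Eve   | 0          
Grace | 1          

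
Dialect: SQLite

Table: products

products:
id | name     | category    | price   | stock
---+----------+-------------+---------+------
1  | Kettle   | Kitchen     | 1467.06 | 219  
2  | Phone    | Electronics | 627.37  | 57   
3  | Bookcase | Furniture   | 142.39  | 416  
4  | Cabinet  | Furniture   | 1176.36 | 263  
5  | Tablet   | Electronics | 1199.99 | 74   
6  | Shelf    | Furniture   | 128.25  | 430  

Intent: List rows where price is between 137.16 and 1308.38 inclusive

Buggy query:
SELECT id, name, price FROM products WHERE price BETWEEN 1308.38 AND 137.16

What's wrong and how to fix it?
Bug: BETWEEN expects the lower bound first; with 1308.38 AND 137.16 the range is empty

Fix: Write BETWEEN 137.16 AND 1308.38

Corrected query:
SELECT id, name, price FROM products WHERE price BETWEEN 137.16 AND 1308.38

Result:
id | name     | price  
---+----------+--------
2  | Phone    | 627.37 
3  | Bookcase | 142.39 
4  | Cabinet  | 1176.36
5  | Tablet   | 1199.99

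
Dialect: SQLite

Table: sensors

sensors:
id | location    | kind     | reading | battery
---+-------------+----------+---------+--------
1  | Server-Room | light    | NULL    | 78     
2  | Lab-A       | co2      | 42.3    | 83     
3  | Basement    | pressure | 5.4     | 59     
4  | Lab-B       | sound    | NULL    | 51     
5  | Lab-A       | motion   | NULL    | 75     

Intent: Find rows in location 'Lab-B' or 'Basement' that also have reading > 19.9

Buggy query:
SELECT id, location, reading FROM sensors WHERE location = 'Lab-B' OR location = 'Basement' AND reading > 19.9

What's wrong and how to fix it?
Bug: Without parentheses, AND is evaluated before OR, so the reading filter only applies to the 'Basement' branch

Fix: Add parentheses around the OR so the AND applies to both alternatives

Corrected query:
SELECT id, location, reading FROM sensors WHERE (location = 'Lab-B' OR location = 'Basement') AND reading > 19.9

Result:
(no rows)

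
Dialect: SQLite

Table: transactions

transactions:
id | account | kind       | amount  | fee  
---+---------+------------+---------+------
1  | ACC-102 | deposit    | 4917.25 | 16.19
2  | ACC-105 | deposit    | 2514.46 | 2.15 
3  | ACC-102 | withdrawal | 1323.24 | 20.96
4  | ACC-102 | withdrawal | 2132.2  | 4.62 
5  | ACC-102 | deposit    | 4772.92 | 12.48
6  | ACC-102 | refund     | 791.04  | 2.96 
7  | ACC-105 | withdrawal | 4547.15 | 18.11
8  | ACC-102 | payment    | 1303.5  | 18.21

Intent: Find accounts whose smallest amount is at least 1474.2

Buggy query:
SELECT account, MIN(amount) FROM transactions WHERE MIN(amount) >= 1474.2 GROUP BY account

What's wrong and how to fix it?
Bug: MIN() in WHERE is a misuse of aggregate

Fix: Use HAVING for the per-group MIN condition

Corrected query:
SELECT account, MIN(amount) FROM transactions GROUP BY account HAVING MIN(amount) >= 1474.2

Result:
account | MIN(amount)
--------+------------
ACC-105 | 2514.46    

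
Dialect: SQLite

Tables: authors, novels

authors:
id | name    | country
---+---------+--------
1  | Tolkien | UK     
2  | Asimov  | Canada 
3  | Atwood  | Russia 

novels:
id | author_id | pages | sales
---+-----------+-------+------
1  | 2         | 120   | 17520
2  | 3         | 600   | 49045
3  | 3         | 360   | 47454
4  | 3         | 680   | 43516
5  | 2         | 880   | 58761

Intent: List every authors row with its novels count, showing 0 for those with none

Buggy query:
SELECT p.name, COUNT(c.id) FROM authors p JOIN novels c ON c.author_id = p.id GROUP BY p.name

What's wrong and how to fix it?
Bug: An inner join excludes parents with zero children

Fix: Use LEFT JOIN so parents without children still appear (COUNT(c.id) gives 0)

Corrected query:
SELECT p.name, COUNT(c.id) FROM authors p LEFT JOIN novels c ON c.author_id = p.id GROUP BY p.name

Result:
name    | COUNT(c.id)
--------+------------
Asimov  | 2          
Atwood  | 3          
Tolkien | 0          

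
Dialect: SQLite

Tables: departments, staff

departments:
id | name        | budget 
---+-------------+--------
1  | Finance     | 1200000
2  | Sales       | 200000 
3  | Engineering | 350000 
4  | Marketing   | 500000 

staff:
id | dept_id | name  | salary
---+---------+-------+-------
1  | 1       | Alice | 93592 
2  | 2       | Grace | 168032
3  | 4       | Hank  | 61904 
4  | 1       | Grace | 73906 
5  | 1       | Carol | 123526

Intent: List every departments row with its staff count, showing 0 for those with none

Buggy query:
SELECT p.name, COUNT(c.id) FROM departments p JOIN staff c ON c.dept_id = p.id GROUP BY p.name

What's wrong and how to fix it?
Bug: INNER JOIN drops departments rows that have no matching staff rows

Fix: Switch to LEFT JOIN to retain unmatched parent rows

Corrected query:
SELECT p.name, COUNT(c.id) FROM departments p LEFT JOIN staff c ON c.dept_id = p.id GROUP BY p.name

Result:
name        | COUNT(c.id)
------------+------------
Engineering | 0          
Finance     | 3          
Marketing   | 1          
Sales       | 1          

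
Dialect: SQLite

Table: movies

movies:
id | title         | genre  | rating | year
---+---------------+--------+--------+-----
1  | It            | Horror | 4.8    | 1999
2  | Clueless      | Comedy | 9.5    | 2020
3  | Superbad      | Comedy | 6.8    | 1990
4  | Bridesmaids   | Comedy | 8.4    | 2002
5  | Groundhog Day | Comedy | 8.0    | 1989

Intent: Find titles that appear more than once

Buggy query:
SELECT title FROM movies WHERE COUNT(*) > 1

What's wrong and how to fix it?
Bug: WHERE can't reference COUNT(*); aggregates are computed after WHERE

Fix: GROUP BY title, then filter groups with HAVING COUNT(*) > 1

Corrected query:
SELECT title FROM movies GROUP BY title HAVING COUNT(*) > 1

Result:
(no rows)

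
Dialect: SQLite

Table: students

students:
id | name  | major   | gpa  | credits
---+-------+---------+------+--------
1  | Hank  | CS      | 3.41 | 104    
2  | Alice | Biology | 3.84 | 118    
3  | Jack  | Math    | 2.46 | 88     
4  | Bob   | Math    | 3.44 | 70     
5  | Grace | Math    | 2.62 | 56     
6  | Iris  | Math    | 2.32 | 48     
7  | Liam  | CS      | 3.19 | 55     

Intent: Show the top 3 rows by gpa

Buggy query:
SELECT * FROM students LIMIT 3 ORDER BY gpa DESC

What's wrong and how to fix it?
Bug: LIMIT must come after ORDER BY

Fix: Swap the clauses: ORDER BY first, then LIMIT

Corrected query:
SELECT * FROM students ORDER BY gpa DESC LIMIT 3

Result:
id | name  | major   | gpa  | credits
---+-------+---------+------+--------
2  | Alice | Biology | 3.84 | 118    
4  | Bob   | Math    | 3.44 | 70     
1  | Hank  | CS      | 3.41 | 104    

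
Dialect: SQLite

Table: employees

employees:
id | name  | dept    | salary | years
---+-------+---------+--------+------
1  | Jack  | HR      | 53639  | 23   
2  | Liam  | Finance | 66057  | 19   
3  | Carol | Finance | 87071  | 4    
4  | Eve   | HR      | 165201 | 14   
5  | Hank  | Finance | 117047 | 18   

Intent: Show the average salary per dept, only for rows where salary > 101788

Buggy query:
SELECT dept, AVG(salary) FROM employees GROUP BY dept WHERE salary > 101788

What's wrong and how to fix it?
Bug: WHERE cannot follow GROUP BY

Fix: Place WHERE between FROM and GROUP BY

Corrected query:
SELECT dept, AVG(salary) FROM employees WHERE salary > 101788 GROUP BY dept

Result:
dept    | AVG(salary)
--------+------------
Finance | 117047     
HR      | 165201     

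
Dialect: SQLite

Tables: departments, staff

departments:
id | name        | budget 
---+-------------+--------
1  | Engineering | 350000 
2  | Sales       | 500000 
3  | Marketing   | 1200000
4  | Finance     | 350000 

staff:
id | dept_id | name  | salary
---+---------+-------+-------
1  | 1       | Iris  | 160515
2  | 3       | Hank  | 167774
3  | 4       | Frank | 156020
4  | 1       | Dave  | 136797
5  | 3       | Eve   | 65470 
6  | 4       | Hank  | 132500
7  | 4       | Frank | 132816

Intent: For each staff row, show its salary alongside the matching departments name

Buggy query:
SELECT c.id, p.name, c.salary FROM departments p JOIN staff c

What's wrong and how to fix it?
Bug: JOIN with no ON clause produces a cartesian product; every staff row pairs with every departments row

Fix: Add ON c.dept_id = p.id to the JOIN

Corrected query:
SELECT c.id, p.name, c.salary FROM departments p JOIN staff c ON c.dept_id = p.id

Result:
id | name        | salary
---+-------------+-------
1  | Engineering | 160515
2  | Marketing   | 167774
3  | Finance     | 156020
4  | Engineering | 136797
5  | Marketing   | 65470 
6  | Finance     | 132500
7  | Finance     | 132816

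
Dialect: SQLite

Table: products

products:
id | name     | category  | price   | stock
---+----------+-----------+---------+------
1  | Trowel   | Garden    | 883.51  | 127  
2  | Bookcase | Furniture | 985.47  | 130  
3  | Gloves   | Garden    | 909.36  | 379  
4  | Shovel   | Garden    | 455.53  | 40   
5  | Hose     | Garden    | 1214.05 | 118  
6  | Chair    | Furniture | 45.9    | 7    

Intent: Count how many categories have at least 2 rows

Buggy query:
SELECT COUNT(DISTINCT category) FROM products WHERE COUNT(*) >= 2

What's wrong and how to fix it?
Bug: COUNT(*) cannot appear in WHERE; the per-group count doesn't exist yet

Fix: Group first with HAVING COUNT(*) >= 2, then COUNT the resulting groups

Corrected query:
SELECT COUNT(*) FROM (SELECT category FROM products GROUP BY category HAVING COUNT(*) >= 2)

Result:
COUNT(*)
--------
2       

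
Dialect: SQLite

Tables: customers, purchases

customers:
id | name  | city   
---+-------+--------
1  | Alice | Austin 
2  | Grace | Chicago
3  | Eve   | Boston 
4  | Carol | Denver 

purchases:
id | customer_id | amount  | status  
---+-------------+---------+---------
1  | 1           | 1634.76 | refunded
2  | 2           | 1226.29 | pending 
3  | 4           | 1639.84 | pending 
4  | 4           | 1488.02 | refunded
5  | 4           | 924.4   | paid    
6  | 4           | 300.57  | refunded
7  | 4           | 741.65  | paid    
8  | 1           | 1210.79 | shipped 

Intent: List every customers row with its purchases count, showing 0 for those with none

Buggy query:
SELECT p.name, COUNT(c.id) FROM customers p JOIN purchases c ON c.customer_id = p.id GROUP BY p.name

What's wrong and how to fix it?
Bug: INNER JOIN drops customers rows that have no matching purchases rows

Fix: Use LEFT JOIN so parents without children still appear (COUNT(c.id) gives 0)

Corrected query:
SELECT p.name, COUNT(c.id) FROM customers p LEFT JOIN purchases c ON c.customer_id = p.id GROUP BY p.name

Result:
name  | COUNT(c.id)
------+------------
Alice | 2          
Carol | 5          
Eve   | 0          
Grace | 1          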